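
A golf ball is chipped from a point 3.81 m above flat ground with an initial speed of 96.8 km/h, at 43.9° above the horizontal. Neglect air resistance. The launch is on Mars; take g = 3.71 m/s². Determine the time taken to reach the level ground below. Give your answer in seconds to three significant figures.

10.3 s

Convert: 96.8 km/h = 96.8/3.6 = 26.89 m/s.
vₓ = 26.89 cos 43.9° = 19.37 m/s; v_y0 = 26.89 sin 43.9° = 18.64 m/s.
Vertical motion (up positive, ground at y = 0): 1.855 t² − (18.64) t − 3.81 = 0, so t = (18.64 + √(18.64² + 2·3.71·3.81)) / 3.71 = (18.64 + 19.39) / 3.71 = 10.25 s.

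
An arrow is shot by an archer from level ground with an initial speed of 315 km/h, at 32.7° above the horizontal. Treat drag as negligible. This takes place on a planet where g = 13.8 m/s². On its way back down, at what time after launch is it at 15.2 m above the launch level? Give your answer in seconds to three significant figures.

Convert: 315 km/h = 315/3.6 = 87.50 m/s.
vₓ = 87.50 cos 32.7° = 73.63 m/s; v_y0 = 87.50 sin 32.7° = 47.27 m/s.
Height y(t) = 47.27 t − 6.900 t² = 15.2 gives 6.900 t² − 47.27 t + 15.2 = 0.
Quadratic formula: t = (47.27 ± √1815.0) / 13.8 = (47.27 ± 42.60) / 13.8 → t = 0.3383 s or 6.513 s.
The descending-branch root is 6.513 s.

6.51 s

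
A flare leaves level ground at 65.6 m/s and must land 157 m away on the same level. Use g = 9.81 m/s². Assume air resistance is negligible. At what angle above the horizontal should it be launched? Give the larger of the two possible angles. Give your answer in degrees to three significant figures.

R = v₀² sin 2θ / g gives sin 2θ = gR/v₀² = 9.81·157/65.6² = 0.3579.
2θ = 20.97° or 180° − 20.97° = 159.0°, so θ = 10.49° or 79.51°.
The larger angle is 79.51°.

79.5°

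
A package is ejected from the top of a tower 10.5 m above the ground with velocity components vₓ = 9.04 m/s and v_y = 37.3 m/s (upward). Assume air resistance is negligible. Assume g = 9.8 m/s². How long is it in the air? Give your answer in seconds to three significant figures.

7.88 s

With up positive and y = 0 at the ground: y(t) = 10.5 + (37.30) t − 4.900 t². Setting y = 0 and taking the positive root: t = [37.30 + √(37.30² + 2·9.80·10.5)] / 9.80 = (37.30 + 39.96) / 9.80 = 7.884 s.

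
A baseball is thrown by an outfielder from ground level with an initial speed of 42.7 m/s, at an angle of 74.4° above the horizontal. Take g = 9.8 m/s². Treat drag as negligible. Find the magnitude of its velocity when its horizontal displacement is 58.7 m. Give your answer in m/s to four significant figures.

Components: vₓ = 42.70 cos 74.4° = 11.48 m/s, v_y0 = 42.70 sin 74.4° = 41.13 m/s.
Time to reach x = 58.7 m: t = x/vₓ = 58.7/11.48 = 5.112 s.
Vertical velocity there: v_y = v_y0 − g t = 41.13 − 9.80 × 5.112 = −8.970 m/s.
Speed: √(vₓ² + v_y²) = √(11.48² + 8.970²) = 14.57 m/s.

14.57 m/s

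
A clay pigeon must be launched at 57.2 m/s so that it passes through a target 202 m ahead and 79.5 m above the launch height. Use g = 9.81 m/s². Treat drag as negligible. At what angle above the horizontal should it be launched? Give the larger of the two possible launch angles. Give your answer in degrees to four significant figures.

Trajectory: y = x tanθ − g x² (1 + tan²θ)/(2v₀²). With x = 202, y = 79.5, v₀ = 57.2, g = 9.81:
61.17 tan²θ − 202 tanθ + (140.7) = 0.
tanθ = [202 ± √(202² − 4 × 61.17 × (140.7))] / (2 × 61.17) = (202 ± 79.90) / 122.3, giving tanθ = 0.9980 or 2.304.
θ = 44.94° or 66.54°; the larger is 66.54°.

66.54°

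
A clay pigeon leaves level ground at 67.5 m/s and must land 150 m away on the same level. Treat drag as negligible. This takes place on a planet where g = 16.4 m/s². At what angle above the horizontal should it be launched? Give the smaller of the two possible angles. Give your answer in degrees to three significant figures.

16.3°

From R = (v₀²/g) sin 2θ: sin 2θ = 16.4 × 150 / 4556.2 = 0.5399.
2θ = 32.68° or 180° − 32.68° = 147.3°, so θ = 16.34° or 73.66°.
The smaller angle is 16.34°.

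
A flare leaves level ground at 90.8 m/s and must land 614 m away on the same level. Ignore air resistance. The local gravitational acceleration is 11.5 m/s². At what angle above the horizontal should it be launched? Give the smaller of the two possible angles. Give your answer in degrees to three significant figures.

29.5°

Level-ground range R = v₀² sin(2θ)/g ⇒ sin(2θ) = gR/v₀² = 11.5 × 614 / 90.8² = 0.8564.
2θ = 58.92° or 180° − 58.92° = 121.1°, so θ = 29.46° or 60.54°.
The smaller angle is 29.46°.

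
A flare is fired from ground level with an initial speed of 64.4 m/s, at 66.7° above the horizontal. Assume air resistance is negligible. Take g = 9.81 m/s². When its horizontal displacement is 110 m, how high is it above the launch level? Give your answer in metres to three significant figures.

Resolve: vₓ = 64.40 cos 66.7° = 25.47 m/s and v_y0 = 64.40 sin 66.7° = 59.15 m/s.
x = vₓ t ⇒ t = 110/25.47 = 4.318 s.
Height: y = v_y0 t − ½ g t² = 59.15 × 4.318 − 4.905 × 4.318² = 255.4 − 91.47 = 164.0 m.

164 m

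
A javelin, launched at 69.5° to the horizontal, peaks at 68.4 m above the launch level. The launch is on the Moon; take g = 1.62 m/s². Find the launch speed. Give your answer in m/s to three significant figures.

15.9 m/s

At the peak v_y = 0, so v_y0 = √(2gH) = √(2 × 1.62 × 68.4) = 14.89 m/s.
v_y0 = v₀ sin θ ⇒ v₀ = 14.89 / sin 69.5° = 15.89 m/s.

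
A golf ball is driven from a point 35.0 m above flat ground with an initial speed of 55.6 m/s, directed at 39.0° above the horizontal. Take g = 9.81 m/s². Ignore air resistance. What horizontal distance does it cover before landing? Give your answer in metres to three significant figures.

Horizontal component vₓ = 55.60 cos 39.0° = 43.21 m/s; vertical v_y0 = 55.60 sin 39.0° = 34.99 m/s.
Vertical motion (up positive, ground at y = 0): 4.905 t² − (34.99) t − 35.0 = 0, so t = (34.99 + √(34.99² + 2·9.81·35.0)) / 9.81 = (34.99 + 43.72) / 9.81 = 8.023 s.
Horizontal distance: R = vₓ t = 43.21 × 8.023 = 346.7 m.

347 m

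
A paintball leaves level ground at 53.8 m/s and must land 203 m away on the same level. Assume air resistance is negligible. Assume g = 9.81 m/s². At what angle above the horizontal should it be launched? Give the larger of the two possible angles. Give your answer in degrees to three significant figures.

R = v₀² sin 2θ / g gives sin 2θ = gR/v₀² = 9.81·203/53.8² = 0.6880.
2θ = 43.47° or 180° − 43.47° = 136.5°, so θ = 21.74° or 68.26°.
The larger angle is 68.26°.

68.3°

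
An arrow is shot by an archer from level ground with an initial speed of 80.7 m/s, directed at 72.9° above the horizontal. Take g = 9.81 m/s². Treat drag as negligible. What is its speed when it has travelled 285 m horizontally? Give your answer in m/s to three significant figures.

47.1 m/s

Horizontal component vₓ = 80.70 cos 72.9° = 23.73 m/s; vertical v_y0 = 80.70 sin 72.9° = 77.13 m/s.
Time to reach x = 285 m: t = x/vₓ = 285/23.73 = 12.01 s.
Vertical velocity there: v_y = v_y0 − g t = 77.13 − 9.81 × 12.01 = −40.69 m/s.
Speed: √(vₓ² + v_y²) = √(23.73² + 40.69²) = 47.10 m/s.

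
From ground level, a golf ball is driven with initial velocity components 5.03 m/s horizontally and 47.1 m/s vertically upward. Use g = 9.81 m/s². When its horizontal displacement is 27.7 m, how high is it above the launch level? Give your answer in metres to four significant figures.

Time to reach x = 27.7 m: t = x/vₓ = 27.7/5.030 = 5.507 s.
Height: y = v_y0 t − ½ g t² = 47.10 × 5.507 − 4.905 × 5.507² = 259.4 − 148.8 = 110.6 m.

110.6 m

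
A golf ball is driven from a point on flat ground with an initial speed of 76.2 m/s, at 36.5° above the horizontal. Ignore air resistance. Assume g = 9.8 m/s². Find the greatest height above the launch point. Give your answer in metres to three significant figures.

105 m

Components: vₓ = 76.20 cos 36.5° = 61.25 m/s, v_y0 = 76.20 sin 36.5° = 45.33 m/s.
At the apex v_y = 0, so H = v_y0²/(2g) = 45.33²/19.60 = 104.8 m.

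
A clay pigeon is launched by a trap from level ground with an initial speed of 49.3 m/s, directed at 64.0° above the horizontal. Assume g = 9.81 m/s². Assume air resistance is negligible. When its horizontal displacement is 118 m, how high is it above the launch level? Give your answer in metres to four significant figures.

vₓ = 49.30 cos 64.0° = 21.61 m/s; v_y0 = 49.30 sin 64.0° = 44.31 m/s.
Time to reach x = 118 m: t = x/vₓ = 118/21.61 = 5.460 s.
Height: y = v_y0 t − ½ g t² = 44.31 × 5.460 − 4.905 × 5.460² = 241.9 − 146.2 = 95.71 m.

95.71 m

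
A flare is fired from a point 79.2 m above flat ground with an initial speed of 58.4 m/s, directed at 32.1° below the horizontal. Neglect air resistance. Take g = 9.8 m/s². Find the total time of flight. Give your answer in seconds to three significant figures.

Resolve: vₓ = 58.40 cos 32.1° = 49.47 m/s and v_y0 = −31.03 m/s (downward).
The projectile lands when y = 79.2 + (−31.03) t − ½·9.80·t² = 0. Positive root: t = (−31.03 + √(31.03² + 2·9.80·79.2)) / 9.80 = (−31.03 + 50.15) / 9.80 = 1.951 s.

1.95 s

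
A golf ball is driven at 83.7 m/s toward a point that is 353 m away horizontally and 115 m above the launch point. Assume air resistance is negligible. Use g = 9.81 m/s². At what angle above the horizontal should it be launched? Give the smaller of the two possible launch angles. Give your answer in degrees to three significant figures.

34.6°

Trajectory: y = x tanθ − g x² (1 + tan²θ)/(2v₀²). With x = 353, y = 115, v₀ = 83.7, g = 9.81:
87.24 tan²θ − 353 tanθ + (202.2) = 0.
tanθ = [353 ± √(353² − 4 × 87.24 × (202.2))] / (2 × 87.24) = (353 ± 232.4) / 174.5, giving tanθ = 0.6909 or 3.355.
θ = 34.64° or 73.40°; the smaller is 34.64°.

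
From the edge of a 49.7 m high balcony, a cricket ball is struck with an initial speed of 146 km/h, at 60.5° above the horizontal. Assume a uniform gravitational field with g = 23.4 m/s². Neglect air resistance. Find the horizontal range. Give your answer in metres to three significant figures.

81.1 m

Convert: 146 km/h = 146/3.6 = 40.56 m/s.
Resolve: vₓ = 40.56 cos 60.5° = 19.97 m/s and v_y0 = 40.56 sin 60.5° = 35.30 m/s.
Vertical motion (up positive, ground at y = 0): 11.70 t² − (35.30) t − 49.7 = 0, so t = (35.30 + √(35.30² + 2·23.4·49.7)) / 23.4 = (35.30 + 59.77) / 23.4 = 4.063 s.
Horizontal distance: R = vₓ t = 19.97 × 4.063 = 81.13 m.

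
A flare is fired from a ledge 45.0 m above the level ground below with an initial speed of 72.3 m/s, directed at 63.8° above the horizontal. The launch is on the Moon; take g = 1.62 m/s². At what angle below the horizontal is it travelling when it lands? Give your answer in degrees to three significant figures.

vₓ = 72.30 cos 63.8° = 31.92 m/s; v_y0 = 72.30 sin 63.8° = 64.87 m/s.
With up positive and y = 0 at the ground: y(t) = 45.0 + (64.87) t − 0.8100 t². Setting y = 0 and taking the positive root: t = [64.87 + √(64.87² + 2·1.62·45.0)] / 1.62 = (64.87 + 65.99) / 1.62 = 80.78 s.
At impact: v_y = v_y0 − g t = −65.99 m/s; vₓ = 31.92 m/s.
Angle below horizontal: arctan(|v_y|/vₓ) = arctan(65.99/31.92) = 64.18°.

64.2°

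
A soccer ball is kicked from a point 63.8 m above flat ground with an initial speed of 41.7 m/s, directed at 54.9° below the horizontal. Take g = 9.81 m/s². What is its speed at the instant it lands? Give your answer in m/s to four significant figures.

54.69 m/s

Horizontal component vₓ = 41.70 cos 54.9° = 23.98 m/s; vertical v_y0 = −34.12 m/s (downward).
Vertical motion (up positive, ground at y = 0): 4.905 t² − (−34.12) t − 63.8 = 0, so t = (−34.12 + √(34.12² + 2·9.81·63.8)) / 9.81 = (−34.12 + 49.15) / 9.81 = 1.532 s.
Vertical velocity at impact: v_y = v_y0 − g t = −34.12 − 9.81 × 1.532 = −49.15 m/s.
Speed: |v| = √(vₓ² + v_y²) = √(23.98² + 49.15²) = 54.69 m/s.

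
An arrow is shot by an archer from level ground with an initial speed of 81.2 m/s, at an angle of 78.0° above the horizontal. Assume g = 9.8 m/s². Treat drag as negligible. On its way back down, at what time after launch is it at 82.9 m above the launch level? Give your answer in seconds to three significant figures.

15.1 s

Horizontal component vₓ = 81.20 cos 78.0° = 16.88 m/s; vertical v_y0 = 81.20 sin 78.0° = 79.43 m/s.
Require v_y0 t − ½ g t² = 82.9, i.e. 4.900 t² − 79.43 t + 82.9 = 0.
t = [79.43 ± √(79.43² − 2·9.80·82.9)] / 9.80 = (79.43 ± 68.44) / 9.80, so t = 1.121 s or t = 15.09 s.
The descending-branch root is 15.09 s.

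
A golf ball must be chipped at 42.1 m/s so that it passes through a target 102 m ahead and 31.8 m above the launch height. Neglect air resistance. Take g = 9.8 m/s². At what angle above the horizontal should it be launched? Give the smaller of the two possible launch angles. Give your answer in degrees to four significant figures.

37.02°

Trajectory: y = x tanθ − g x² (1 + tan²θ)/(2v₀²). With x = 102, y = 31.8, v₀ = 42.1, g = 9.80:
28.76 tan²θ − 102 tanθ + (60.56) = 0.
tanθ = [102 ± √(102² − 4 × 28.76 × (60.56))] / (2 × 28.76) = (102 ± 58.62) / 57.53, giving tanθ = 0.7541 or 2.792.
θ = 37.02° or 70.29°; the smaller is 37.02°.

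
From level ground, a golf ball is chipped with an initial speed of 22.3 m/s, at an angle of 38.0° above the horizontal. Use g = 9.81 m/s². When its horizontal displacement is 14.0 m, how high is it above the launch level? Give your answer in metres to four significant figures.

Horizontal component vₓ = 22.30 cos 38.0° = 17.57 m/s; vertical v_y0 = 22.30 sin 38.0° = 13.73 m/s.
At x = 14.0 m, t = x/vₓ = 14.0/17.57 = 0.7967 s.
Height: y = v_y0 t − ½ g t² = 13.73 × 0.7967 − 4.905 × 0.7967² = 10.94 − 3.113 = 7.825 m.

7.825 m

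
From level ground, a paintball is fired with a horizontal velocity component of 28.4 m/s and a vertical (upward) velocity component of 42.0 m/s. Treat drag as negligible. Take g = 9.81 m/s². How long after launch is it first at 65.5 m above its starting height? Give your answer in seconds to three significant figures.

Set y = v_y0 t − ½ g t² = 65.5: 4.905 t² − 42.00 t + 65.5 = 0.
Quadratic formula: t = (42.00 ± √478.89) / 9.81 = (42.00 ± 21.88) / 9.81 → t = 2.051 s or 6.512 s.
The first (ascending) time is 2.051 s.

2.05 s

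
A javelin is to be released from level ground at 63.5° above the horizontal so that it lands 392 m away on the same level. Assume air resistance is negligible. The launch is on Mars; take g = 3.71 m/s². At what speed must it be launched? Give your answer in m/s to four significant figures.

42.67 m/s

On level ground R = v₀² sin 2θ / g ⇒ v₀ = √(gR / sin 2θ).
v₀ = √(3.71 × 392 / sin 127.0°) = √(1454 / 0.7986) = √1821.0 = 42.67 m/s.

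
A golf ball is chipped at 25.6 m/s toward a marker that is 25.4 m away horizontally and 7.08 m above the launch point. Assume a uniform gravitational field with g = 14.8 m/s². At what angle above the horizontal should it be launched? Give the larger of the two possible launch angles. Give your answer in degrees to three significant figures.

Trajectory: y = x tanθ − g x² (1 + tan²θ)/(2v₀²). With x = 25.4, y = 7.08, v₀ = 25.6, g = 14.8:
7.285 tan²θ − 25.4 tanθ + (14.36) = 0.
tanθ = [25.4 ± √(25.4² − 4 × 7.285 × (14.36))] / (2 × 7.285) = (25.4 ± 15.05) / 14.57, giving tanθ = 0.7102 or 2.776.
θ = 35.38° or 70.19°; the larger is 70.19°.

70.2°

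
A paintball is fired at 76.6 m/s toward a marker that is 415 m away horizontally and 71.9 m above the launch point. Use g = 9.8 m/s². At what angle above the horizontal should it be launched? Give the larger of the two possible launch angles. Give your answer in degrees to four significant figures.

Trajectory: y = x tanθ − g x² (1 + tan²θ)/(2v₀²). With x = 415, y = 71.9, v₀ = 76.6, g = 9.80:
143.8 tan²θ − 415 tanθ + (215.7) = 0.
tanθ = [415 ± √(415² − 4 × 143.8 × (215.7))] / (2 × 143.8) = (415 ± 219.4) / 287.7, giving tanθ = 0.6801 or 2.205.
θ = 34.22° or 65.61°; the larger is 65.61°.

65.61°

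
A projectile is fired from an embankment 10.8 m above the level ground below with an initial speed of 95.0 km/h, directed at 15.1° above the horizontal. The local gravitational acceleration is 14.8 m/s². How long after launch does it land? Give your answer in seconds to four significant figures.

1.759 s

Convert: 95.0 km/h = 95.0/3.6 = 26.39 m/s.
Components: vₓ = 26.39 cos 15.1° = 25.48 m/s, v_y0 = 26.39 sin 15.1° = 6.874 m/s.
The projectile lands when y = 10.8 + (6.874) t − ½·14.8·t² = 0. Positive root: t = (6.874 + √(6.874² + 2·14.8·10.8)) / 14.8 = (6.874 + 19.16) / 14.8 = 1.759 s.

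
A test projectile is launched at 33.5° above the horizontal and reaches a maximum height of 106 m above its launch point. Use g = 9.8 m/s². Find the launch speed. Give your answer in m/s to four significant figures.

82.58 m/s

At the peak v_y = 0, so v_y0 = √(2gH) = √(2 × 9.80 × 106) = 45.58 m/s.
v_y0 = v₀ sin θ ⇒ v₀ = 45.58 / sin 33.5° = 82.58 m/s.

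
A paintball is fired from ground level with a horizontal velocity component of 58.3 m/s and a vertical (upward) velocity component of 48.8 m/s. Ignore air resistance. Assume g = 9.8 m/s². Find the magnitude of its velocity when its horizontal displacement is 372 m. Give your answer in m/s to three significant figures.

At x = 372 m, t = x/vₓ = 372/58.30 = 6.381 s.
Vertical velocity there: v_y = v_y0 − g t = 48.80 − 9.80 × 6.381 = −13.73 m/s.
Speed: √(vₓ² + v_y²) = √(58.30² + 13.73²) = 59.90 m/s.

59.9 m/s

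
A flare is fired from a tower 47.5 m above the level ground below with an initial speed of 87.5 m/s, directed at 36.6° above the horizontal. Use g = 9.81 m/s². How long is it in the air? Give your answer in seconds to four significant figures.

Horizontal component vₓ = 87.50 cos 36.6° = 70.25 m/s; vertical v_y0 = 87.50 sin 36.6° = 52.17 m/s.
The projectile lands when y = 47.5 + (52.17) t − ½·9.81·t² = 0. Positive root: t = (52.17 + √(52.17² + 2·9.81·47.5)) / 9.81 = (52.17 + 60.45) / 9.81 = 11.48 s.

11.48 s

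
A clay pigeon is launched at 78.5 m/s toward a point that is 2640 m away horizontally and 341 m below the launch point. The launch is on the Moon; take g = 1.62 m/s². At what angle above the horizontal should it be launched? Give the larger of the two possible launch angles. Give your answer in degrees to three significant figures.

Trajectory: y = x tanθ − g x² (1 + tan²θ)/(2v₀²). With x = 2640, y = −341, v₀ = 78.5, g = 1.62:
916.1 tan²θ − 2640 tanθ + (575.1) = 0.
tanθ = [2640 ± √(2640² − 4 × 916.1 × (575.1))] / (2 × 916.1) = (2640 ± 2205) / 1832, giving tanθ = 0.2374 or 2.644.
θ = 13.36° or 69.28°; the larger is 69.28°.

69.3°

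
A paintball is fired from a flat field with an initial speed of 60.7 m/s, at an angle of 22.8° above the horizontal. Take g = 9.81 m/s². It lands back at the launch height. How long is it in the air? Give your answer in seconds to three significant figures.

Resolve: vₓ = 60.70 cos 22.8° = 55.96 m/s and v_y0 = 60.70 sin 22.8° = 23.52 m/s.
Time of flight on level ground: T = 2 v_y0 / g = 2 × 23.52 / 9.81 = 4.796 s.

4.80 s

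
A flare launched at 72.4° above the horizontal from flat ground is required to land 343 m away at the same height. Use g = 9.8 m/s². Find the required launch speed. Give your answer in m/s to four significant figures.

On level ground R = v₀² sin 2θ / g ⇒ v₀ = √(gR / sin 2θ).
v₀ = √(9.80 × 343 / sin 144.8°) = √(3361 / 0.5764) = √5831.4 = 76.36 m/s.

76.36 m/s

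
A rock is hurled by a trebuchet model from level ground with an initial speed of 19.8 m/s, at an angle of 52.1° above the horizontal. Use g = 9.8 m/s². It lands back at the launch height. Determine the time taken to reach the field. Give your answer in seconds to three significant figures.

3.19 s

Resolve: vₓ = 19.80 cos 52.1° = 12.16 m/s and v_y0 = 19.80 sin 52.1° = 15.62 m/s.
Time of flight on level ground: T = 2 v_y0 / g = 2 × 15.62 / 9.80 = 3.189 s.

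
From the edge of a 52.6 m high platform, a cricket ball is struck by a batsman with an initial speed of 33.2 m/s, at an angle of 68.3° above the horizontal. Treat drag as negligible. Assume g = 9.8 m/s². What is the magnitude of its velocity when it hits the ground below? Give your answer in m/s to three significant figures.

Components: vₓ = 33.20 cos 68.3° = 12.28 m/s, v_y0 = 33.20 sin 68.3° = 30.85 m/s.
Vertical motion (up positive, ground at y = 0): 4.900 t² − (30.85) t − 52.6 = 0, so t = (30.85 + √(30.85² + 2·9.80·52.6)) / 9.80 = (30.85 + 44.53) / 9.80 = 7.691 s.
Vertical velocity at impact: v_y = v_y0 − g t = 30.85 − 9.80 × 7.691 = −44.53 m/s.
Speed: |v| = √(vₓ² + v_y²) = √(12.28² + 44.53²) = 46.19 m/s.

46.2 m/s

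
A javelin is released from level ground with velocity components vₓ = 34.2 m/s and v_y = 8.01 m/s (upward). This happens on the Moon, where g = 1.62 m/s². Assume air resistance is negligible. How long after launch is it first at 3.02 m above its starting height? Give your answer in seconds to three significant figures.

0.393 s

Set y = v_y0 t − ½ g t² = 3.02: 0.8100 t² − 8.010 t + 3.02 = 0.
t = [8.010 ± √(8.010² − 2·1.62·3.02)] / 1.62 = (8.010 ± 7.374) / 1.62, so t = 0.3926 s or t = 9.496 s.
The first (ascending) time is 0.3926 s.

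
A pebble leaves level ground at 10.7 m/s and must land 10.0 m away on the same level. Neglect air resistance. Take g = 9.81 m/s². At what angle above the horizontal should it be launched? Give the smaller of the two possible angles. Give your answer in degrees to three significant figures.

From R = (v₀²/g) sin 2θ: sin 2θ = 9.81 × 10.0 / 114.49 = 0.8568.
2θ = 58.96° or 180° − 58.96° = 121.0°, so θ = 29.48° or 60.52°.
The smaller angle is 29.48°.

29.5°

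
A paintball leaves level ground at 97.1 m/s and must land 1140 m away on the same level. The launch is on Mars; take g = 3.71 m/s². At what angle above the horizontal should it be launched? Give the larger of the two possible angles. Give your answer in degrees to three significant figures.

76.7°

R = v₀² sin 2θ / g gives sin 2θ = gR/v₀² = 3.71·1140/97.1² = 0.4486.
2θ = 26.65° or 180° − 26.65° = 153.3°, so θ = 13.33° or 76.67°.
The larger angle is 76.67°.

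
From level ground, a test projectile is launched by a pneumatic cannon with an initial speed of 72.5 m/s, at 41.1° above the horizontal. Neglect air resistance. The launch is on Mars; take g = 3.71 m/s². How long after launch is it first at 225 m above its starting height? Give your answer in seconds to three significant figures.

6.23 s

vₓ = 72.50 cos 41.1° = 54.63 m/s; v_y0 = 72.50 sin 41.1° = 47.66 m/s.
Set y = v_y0 t − ½ g t² = 225: 1.855 t² − 47.66 t + 225 = 0.
t = [47.66 ± √(47.66² − 2·3.71·225)] / 3.71 = (47.66 ± 24.53) / 3.71, so t = 6.233 s or t = 19.46 s.
The first (ascending) time is 6.233 s.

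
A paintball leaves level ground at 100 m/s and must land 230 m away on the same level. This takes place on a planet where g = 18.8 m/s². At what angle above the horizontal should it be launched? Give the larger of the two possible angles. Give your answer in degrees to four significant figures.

R = v₀² sin 2θ / g gives sin 2θ = gR/v₀² = 18.8·230/100² = 0.4324.
2θ = 25.62° or 180° − 25.62° = 154.4°, so θ = 12.81° or 77.19°.
The larger angle is 77.19°.

77.19°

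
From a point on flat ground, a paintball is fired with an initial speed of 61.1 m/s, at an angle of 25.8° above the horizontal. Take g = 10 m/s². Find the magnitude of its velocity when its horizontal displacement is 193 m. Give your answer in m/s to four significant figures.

55.66 m/s

Components: vₓ = 61.10 cos 25.8° = 55.01 m/s, v_y0 = 61.10 sin 25.8° = 26.59 m/s.
At x = 193 m, t = x/vₓ = 193/55.01 = 3.508 s.
Vertical velocity there: v_y = v_y0 − g t = 26.59 − 10.0 × 3.508 = −8.492 m/s.
Speed: √(vₓ² + v_y²) = √(55.01² + 8.492²) = 55.66 m/s.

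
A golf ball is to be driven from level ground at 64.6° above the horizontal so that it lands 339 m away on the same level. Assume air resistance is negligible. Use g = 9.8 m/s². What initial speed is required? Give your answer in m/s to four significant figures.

Level-ground range: R = v₀² sin(2θ)/g, so v₀ = √(gR / sin 2θ).
v₀ = √(9.80 × 339 / sin 129.2°) = √(3322 / 0.7749) = √4287.0 = 65.48 m/s.

65.48 m/s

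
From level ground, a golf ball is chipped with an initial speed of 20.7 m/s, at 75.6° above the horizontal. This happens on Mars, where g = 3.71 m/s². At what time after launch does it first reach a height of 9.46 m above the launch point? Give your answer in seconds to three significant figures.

vₓ = 20.70 cos 75.6° = 5.148 m/s; v_y0 = 20.70 sin 75.6° = 20.05 m/s.
Height y(t) = 20.05 t − 1.855 t² = 9.46 gives 1.855 t² − 20.05 t + 9.46 = 0.
t = [20.05 ± √(20.05² − 2·3.71·9.46)] / 3.71 = (20.05 ± 18.22) / 3.71, so t = 0.4944 s or t = 10.31 s.
The first (ascending) time is 0.4944 s.

0.494 s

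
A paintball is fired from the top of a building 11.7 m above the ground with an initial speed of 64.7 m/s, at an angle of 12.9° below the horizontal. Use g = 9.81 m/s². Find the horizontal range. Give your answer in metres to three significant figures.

41.7 m

Resolve: vₓ = 64.70 cos 12.9° = 63.07 m/s and v_y0 = −14.44 m/s (downward).
Vertical motion (up positive, ground at y = 0): 4.905 t² − (−14.44) t − 11.7 = 0, so t = (−14.44 + √(14.44² + 2·9.81·11.7)) / 9.81 = (−14.44 + 20.93) / 9.81 = 0.6614 s.
Horizontal distance: R = vₓ t = 63.07 × 0.6614 = 41.72 m.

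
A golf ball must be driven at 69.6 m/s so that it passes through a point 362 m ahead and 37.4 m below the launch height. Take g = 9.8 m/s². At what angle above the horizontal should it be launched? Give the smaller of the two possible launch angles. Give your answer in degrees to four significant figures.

Trajectory: y = x tanθ − g x² (1 + tan²θ)/(2v₀²). With x = 362, y = −37.4, v₀ = 69.6, g = 9.80:
132.6 tan²θ − 362 tanθ + (95.15) = 0.
tanθ = [362 ± √(362² − 4 × 132.6 × (95.15))] / (2 × 132.6) = (362 ± 283.9) / 265.1, giving tanθ = 0.2946 or 2.436.
θ = 16.42° or 67.68°; the smaller is 16.42°.

16.42°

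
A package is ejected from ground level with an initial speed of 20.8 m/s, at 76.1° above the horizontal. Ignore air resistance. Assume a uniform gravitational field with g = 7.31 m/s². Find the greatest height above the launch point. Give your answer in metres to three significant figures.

Horizontal component vₓ = 20.80 cos 76.1° = 4.997 m/s; vertical v_y0 = 20.80 sin 76.1° = 20.19 m/s.
Maximum height: H = v_y0² / (2g) = 20.19² / (2 × 7.31) = 27.88 m.

27.9 m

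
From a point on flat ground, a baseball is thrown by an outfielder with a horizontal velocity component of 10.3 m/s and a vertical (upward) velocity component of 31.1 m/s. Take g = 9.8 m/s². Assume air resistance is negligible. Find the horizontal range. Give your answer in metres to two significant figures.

65 m

Time aloft: T = 2 v_y0 / g = 2 × 31.10 / 9.80 = 6.347 s.
Range: R = vₓ T = 10.30 × 6.347 = 65.37 m.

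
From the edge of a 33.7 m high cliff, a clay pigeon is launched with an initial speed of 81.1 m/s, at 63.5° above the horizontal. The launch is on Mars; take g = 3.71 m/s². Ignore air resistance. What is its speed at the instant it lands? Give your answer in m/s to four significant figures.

Resolve: vₓ = 81.10 cos 63.5° = 36.19 m/s and v_y0 = 81.10 sin 63.5° = 72.58 m/s.
The projectile lands when y = 33.7 + (72.58) t − ½·3.71·t² = 0. Positive root: t = (72.58 + √(72.58² + 2·3.71·33.7)) / 3.71 = (72.58 + 74.28) / 3.71 = 39.59 s.
Vertical velocity at impact: v_y = v_y0 − g t = 72.58 − 3.71 × 39.59 = −74.28 m/s.
Speed: |v| = √(vₓ² + v_y²) = √(36.19² + 74.28²) = 82.63 m/s.

82.63 m/s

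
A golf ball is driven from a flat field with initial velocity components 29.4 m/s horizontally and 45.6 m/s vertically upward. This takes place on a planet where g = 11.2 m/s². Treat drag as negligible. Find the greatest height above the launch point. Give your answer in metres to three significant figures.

92.8 m

Peak height H = v_y0² / (2g) = 2079.4 / 22.40 = 92.83 m.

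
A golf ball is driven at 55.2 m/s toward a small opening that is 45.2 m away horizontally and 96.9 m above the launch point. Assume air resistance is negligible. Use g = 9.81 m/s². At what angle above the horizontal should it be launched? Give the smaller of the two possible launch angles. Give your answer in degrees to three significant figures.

Trajectory: y = x tanθ − g x² (1 + tan²θ)/(2v₀²). With x = 45.2, y = 96.9, v₀ = 55.2, g = 9.81:
3.289 tan²θ − 45.2 tanθ + (100.2) = 0.
tanθ = [45.2 ± √(45.2² − 4 × 3.289 × (100.2))] / (2 × 3.289) = (45.2 ± 26.93) / 6.578, giving tanθ = 2.778 or 10.97.
θ = 70.20° or 84.79°; the smaller is 70.20°.

70.2°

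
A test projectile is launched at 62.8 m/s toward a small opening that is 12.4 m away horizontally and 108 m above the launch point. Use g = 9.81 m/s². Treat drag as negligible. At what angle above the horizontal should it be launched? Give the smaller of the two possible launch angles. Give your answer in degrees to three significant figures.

84.5°

Trajectory: y = x tanθ − g x² (1 + tan²θ)/(2v₀²). With x = 12.4, y = 108, v₀ = 62.8, g = 9.81:
0.1912 tan²θ − 12.4 tanθ + (108.2) = 0.
tanθ = [12.4 ± √(12.4² − 4 × 0.1912 × (108.2))] / (2 × 0.1912) = (12.4 ± 8.426) / 0.3825, giving tanθ = 10.39 or 54.45.
θ = 84.50° or 88.95°; the smaller is 84.50°.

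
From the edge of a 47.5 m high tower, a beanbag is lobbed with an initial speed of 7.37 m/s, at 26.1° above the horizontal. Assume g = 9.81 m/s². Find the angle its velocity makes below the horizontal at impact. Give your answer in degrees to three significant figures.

77.8°

Horizontal component vₓ = 7.370 cos 26.1° = 6.618 m/s; vertical v_y0 = 7.370 sin 26.1° = 3.242 m/s.
Vertical motion (up positive, ground at y = 0): 4.905 t² − (3.242) t − 47.5 = 0, so t = (3.242 + √(3.242² + 2·9.81·47.5)) / 9.81 = (3.242 + 30.70) / 9.81 = 3.460 s.
At impact: v_y = v_y0 − g t = −30.70 m/s; vₓ = 6.618 m/s.
Angle below horizontal: arctan(|v_y|/vₓ) = arctan(30.70/6.618) = 77.83°.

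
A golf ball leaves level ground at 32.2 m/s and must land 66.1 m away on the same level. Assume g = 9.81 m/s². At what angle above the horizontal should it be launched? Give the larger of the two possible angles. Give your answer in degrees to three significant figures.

70.6°

From R = (v₀²/g) sin 2θ: sin 2θ = 9.81 × 66.1 / 1036.8 = 0.6254.
2θ = 38.71° or 180° − 38.71° = 141.3°, so θ = 19.36° or 70.64°.
The larger angle is 70.64°.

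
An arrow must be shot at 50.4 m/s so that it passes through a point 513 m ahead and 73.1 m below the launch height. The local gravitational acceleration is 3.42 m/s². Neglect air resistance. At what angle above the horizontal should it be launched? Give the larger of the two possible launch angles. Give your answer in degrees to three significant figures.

Trajectory: y = x tanθ − g x² (1 + tan²θ)/(2v₀²). With x = 513, y = −73.1, v₀ = 50.4, g = 3.42:
177.2 tan²θ − 513 tanθ + (104.1) = 0.
tanθ = [513 ± √(513² − 4 × 177.2 × (104.1))] / (2 × 177.2) = (513 ± 435.2) / 354.3, giving tanθ = 0.2195 or 2.676.
θ = 12.38° or 69.51°; the larger is 69.51°.

69.5°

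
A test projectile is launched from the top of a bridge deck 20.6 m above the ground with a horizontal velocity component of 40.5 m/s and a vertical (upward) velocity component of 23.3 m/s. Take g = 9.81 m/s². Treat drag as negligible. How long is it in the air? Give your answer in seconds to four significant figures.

5.512 s

The projectile lands when y = 20.6 + (23.30) t − ½·9.81·t² = 0. Positive root: t = (23.30 + √(23.30² + 2·9.81·20.6)) / 9.81 = (23.30 + 30.77) / 9.81 = 5.512 s.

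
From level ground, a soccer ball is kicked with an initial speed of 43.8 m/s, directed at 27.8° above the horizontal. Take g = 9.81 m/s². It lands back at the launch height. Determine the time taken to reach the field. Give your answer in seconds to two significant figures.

4.2 s

Components: vₓ = 43.80 cos 27.8° = 38.74 m/s, v_y0 = 43.80 sin 27.8° = 20.43 m/s.
Landing at launch height ⇒ T = 2 v_y0 / g = 2 × 20.43 / 9.81 = 4.165 s.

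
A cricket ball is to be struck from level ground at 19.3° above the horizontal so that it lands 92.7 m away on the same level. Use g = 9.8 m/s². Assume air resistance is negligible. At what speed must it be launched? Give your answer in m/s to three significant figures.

38.2 m/s

From R = (v₀² / g) sin 2θ: v₀ = √(gR / sin 2θ).
v₀ = √(9.80 × 92.7 / sin 38.60°) = √(908.5 / 0.6239) = √1456.1 = 38.16 m/s.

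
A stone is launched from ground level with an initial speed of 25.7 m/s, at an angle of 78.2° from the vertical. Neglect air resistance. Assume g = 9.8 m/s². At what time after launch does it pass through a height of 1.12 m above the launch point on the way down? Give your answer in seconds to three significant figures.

Resolve: vₓ = 25.70 sin 78.2° = 25.16 m/s and v_y0 = 25.70 cos 78.2° = 5.256 m/s.
Set y = v_y0 t − ½ g t² = 1.12: 4.900 t² − 5.256 t + 1.12 = 0.
Quadratic formula: t = (5.256 ± √5.6688) / 9.80 = (5.256 ± 2.381) / 9.80 → t = 0.2933 s or 0.7792 s.
The descending-branch root is 0.7792 s.

0.779 s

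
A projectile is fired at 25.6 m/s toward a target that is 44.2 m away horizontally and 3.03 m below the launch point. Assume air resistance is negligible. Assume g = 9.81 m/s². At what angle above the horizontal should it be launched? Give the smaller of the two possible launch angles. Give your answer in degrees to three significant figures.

16.2°

Trajectory: y = x tanθ − g x² (1 + tan²θ)/(2v₀²). With x = 44.2, y = −3.03, v₀ = 25.6, g = 9.81:
14.62 tan²θ − 44.2 tanθ + (11.59) = 0.
tanθ = [44.2 ± √(44.2² − 4 × 14.62 × (11.59))] / (2 × 14.62) = (44.2 ± 35.72) / 29.24, giving tanθ = 0.2901 or 2.733.
θ = 16.18° or 69.90°; the smaller is 16.18°.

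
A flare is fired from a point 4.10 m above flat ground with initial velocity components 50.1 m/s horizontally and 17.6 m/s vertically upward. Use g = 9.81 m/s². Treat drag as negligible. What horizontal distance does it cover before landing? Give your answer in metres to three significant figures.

191 m

With up positive and y = 0 at the ground: y(t) = 4.10 + (17.60) t − 4.905 t². Setting y = 0 and taking the positive root: t = [17.60 + √(17.60² + 2·9.81·4.10)] / 9.81 = (17.60 + 19.75) / 9.81 = 3.808 s.
Horizontal distance: R = vₓ t = 50.10 × 3.808 = 190.8 m.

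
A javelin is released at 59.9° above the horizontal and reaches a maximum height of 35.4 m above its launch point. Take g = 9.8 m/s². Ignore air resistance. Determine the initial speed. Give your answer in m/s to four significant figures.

At the peak v_y = 0, so v_y0 = √(2gH) = √(2 × 9.80 × 35.4) = 26.34 m/s.
v_y0 = v₀ sin θ ⇒ v₀ = 26.34 / sin 59.9° = 30.45 m/s.

30.45 m/s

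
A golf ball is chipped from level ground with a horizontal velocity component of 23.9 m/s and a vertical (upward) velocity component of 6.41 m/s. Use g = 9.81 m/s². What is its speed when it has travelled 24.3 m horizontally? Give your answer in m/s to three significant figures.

Time to reach x = 24.3 m: t = x/vₓ = 24.3/23.90 = 1.017 s.
Vertical velocity there: v_y = v_y0 − g t = 6.410 − 9.81 × 1.017 = −3.564 m/s.
Speed: √(vₓ² + v_y²) = √(23.90² + 3.564²) = 24.16 m/s.

24.2 m/s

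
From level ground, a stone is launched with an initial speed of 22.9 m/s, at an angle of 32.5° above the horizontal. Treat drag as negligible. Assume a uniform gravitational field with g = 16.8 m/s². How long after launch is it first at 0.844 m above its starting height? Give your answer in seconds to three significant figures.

Components: vₓ = 22.90 cos 32.5° = 19.31 m/s, v_y0 = 22.90 sin 32.5° = 12.30 m/s.
Height y(t) = 12.30 t − 8.400 t² = 0.844 gives 8.400 t² − 12.30 t + 0.844 = 0.
Quadratic formula: t = (12.30 ± √123.03) / 16.8 = (12.30 ± 11.09) / 16.8 → t = 0.07215 s or 1.393 s.
The first (ascending) time is 0.07215 s.

0.0721 s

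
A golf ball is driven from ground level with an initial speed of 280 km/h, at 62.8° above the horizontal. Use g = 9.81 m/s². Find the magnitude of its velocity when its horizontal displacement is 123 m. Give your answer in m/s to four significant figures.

50.06 m/s

Convert: 280 km/h = 280/3.6 = 77.78 m/s.
Resolve: vₓ = 77.78 cos 62.8° = 35.55 m/s and v_y0 = 77.78 sin 62.8° = 69.18 m/s.
At x = 123 m, t = x/vₓ = 123/35.55 = 3.460 s.
Vertical velocity there: v_y = v_y0 − g t = 69.18 − 9.81 × 3.460 = 35.24 m/s.
Speed: √(vₓ² + v_y²) = √(35.55² + 35.24²) = 50.06 m/s.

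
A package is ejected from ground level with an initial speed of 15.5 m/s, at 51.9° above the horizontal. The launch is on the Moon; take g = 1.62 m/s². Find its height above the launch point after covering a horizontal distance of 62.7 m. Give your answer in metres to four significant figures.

vₓ = 15.50 cos 51.9° = 9.564 m/s; v_y0 = 15.50 sin 51.9° = 12.20 m/s.
Time to reach x = 62.7 m: t = x/vₓ = 62.7/9.564 = 6.556 s.
Height: y = v_y0 t − ½ g t² = 12.20 × 6.556 − 0.8100 × 6.556² = 79.96 − 34.81 = 45.15 m.

45.15 m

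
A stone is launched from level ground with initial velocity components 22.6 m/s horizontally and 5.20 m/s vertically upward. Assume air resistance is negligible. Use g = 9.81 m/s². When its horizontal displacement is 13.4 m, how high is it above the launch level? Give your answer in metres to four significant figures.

x = vₓ t ⇒ t = 13.4/22.60 = 0.5929 s.
Height: y = v_y0 t − ½ g t² = 5.200 × 0.5929 − 4.905 × 0.5929² = 3.083 − 1.724 = 1.359 m.

1.359 m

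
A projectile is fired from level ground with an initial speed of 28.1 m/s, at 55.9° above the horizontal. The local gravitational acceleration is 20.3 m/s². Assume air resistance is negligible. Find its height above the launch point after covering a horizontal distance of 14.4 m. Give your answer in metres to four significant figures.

Horizontal component vₓ = 28.10 cos 55.9° = 15.75 m/s; vertical v_y0 = 28.10 sin 55.9° = 23.27 m/s.
Time to reach x = 14.4 m: t = x/vₓ = 14.4/15.75 = 0.9141 s.
Height: y = v_y0 t − ½ g t² = 23.27 × 0.9141 − 10.15 × 0.9141² = 21.27 − 8.480 = 12.79 m.

12.79 m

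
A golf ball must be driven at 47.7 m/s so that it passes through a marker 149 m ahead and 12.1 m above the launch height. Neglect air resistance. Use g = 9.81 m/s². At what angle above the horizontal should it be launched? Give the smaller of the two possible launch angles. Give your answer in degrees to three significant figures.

Trajectory: y = x tanθ − g x² (1 + tan²θ)/(2v₀²). With x = 149, y = 12.1, v₀ = 47.7, g = 9.81:
47.86 tan²θ − 149 tanθ + (59.96) = 0.
tanθ = [149 ± √(149² − 4 × 47.86 × (59.96))] / (2 × 47.86) = (149 ± 103.5) / 95.72, giving tanθ = 0.4748 or 2.638.
θ = 25.40° or 69.24°; the smaller is 25.40°.

25.4°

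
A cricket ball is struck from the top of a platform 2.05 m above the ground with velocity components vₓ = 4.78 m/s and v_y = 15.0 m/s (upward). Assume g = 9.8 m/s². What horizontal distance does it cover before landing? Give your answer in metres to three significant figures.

15.3 m

Vertical motion (up positive, ground at y = 0): 4.900 t² − (15.00) t − 2.05 = 0, so t = (15.00 + √(15.00² + 2·9.80·2.05)) / 9.80 = (15.00 + 16.28) / 9.80 = 3.192 s.
Horizontal distance: R = vₓ t = 4.780 × 3.192 = 15.26 m.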